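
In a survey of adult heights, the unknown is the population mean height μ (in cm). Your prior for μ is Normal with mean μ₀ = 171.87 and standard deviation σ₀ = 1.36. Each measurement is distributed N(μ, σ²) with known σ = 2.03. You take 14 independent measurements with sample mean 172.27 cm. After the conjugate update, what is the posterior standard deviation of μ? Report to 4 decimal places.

0.5039

For Normal data with known variance σ², a Normal(μ₀, σ₀²) prior on μ is conjugate. Posterior precision = 1/σ₀² + n/σ²; posterior mean is the precision-weighted average of μ₀ and x̄.
σ₀² = 1.36² = 1.8496, σ² = 2.03² = 4.1209; σ² + n·σ₀² = 4.1209 + 14·1.8496 = 30.0153.
Posterior precision = 1/σ₀² + n/σ² = 1/1.8496 + 14/4.1209 = (σ² + n·σ₀²)/(σ₀²σ²) = 30.0153/(1.8496·4.1209); posterior variance σₙ² = σ₀²σ²/(σ² + n·σ₀²) = 1.8496·4.1209/30.0153 = 0.253938.
Posterior SD = √σₙ² = √(1.8496·4.1209/30.0153) = 0.5039.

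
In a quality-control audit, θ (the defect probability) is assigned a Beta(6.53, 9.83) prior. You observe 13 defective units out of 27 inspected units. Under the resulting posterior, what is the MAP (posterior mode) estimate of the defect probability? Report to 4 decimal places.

0.4480

The Beta prior is conjugate to a Binomial/Bernoulli likelihood; the update adds successes to α and failures to β.
Posterior: Beta(α+k, β+n−k) = Beta(6.53+13, 9.83+14) = Beta(19.53, 23.83).
Mode of Beta(a,b) for a,b>1 is (a−1)/(a+b−2) = 18.53/41.36 = 0.4480.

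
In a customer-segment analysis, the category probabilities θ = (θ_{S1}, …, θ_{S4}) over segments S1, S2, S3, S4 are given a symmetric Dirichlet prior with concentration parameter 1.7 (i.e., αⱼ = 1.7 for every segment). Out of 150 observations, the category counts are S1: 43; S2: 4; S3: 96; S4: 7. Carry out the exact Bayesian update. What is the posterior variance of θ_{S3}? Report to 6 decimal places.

The Dirichlet prior is conjugate to the Multinomial likelihood: each posterior αⱼ = prior αⱼ + observed count nⱼ.
Posterior concentration: (44.7, 5.7, 97.7, 8.7), total = 156.8.
Var[θ_j] = α_j(Σα−α_j)/((Σα)²(Σα+1)) = 97.7·59.1/(156.8²·157.8) = 0.001488.

0.001488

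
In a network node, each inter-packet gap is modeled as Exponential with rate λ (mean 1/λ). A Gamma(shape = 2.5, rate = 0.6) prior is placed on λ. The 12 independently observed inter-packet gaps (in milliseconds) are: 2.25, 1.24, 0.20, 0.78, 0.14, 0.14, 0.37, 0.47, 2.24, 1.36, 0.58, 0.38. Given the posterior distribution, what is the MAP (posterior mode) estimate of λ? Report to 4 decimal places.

1.2558

With a Gamma(shape α, rate β) prior on the exponential rate λ, the posterior after n observations with total T = Σxᵢ is Gamma(α+n, β+T).
Sum of observations T = 10.15 milliseconds; n = 12.
Posterior: Gamma(2.5+12, 0.6+10.15) = Gamma(14.5, 10.75).
Mode = (α−1)/β = 1.2558.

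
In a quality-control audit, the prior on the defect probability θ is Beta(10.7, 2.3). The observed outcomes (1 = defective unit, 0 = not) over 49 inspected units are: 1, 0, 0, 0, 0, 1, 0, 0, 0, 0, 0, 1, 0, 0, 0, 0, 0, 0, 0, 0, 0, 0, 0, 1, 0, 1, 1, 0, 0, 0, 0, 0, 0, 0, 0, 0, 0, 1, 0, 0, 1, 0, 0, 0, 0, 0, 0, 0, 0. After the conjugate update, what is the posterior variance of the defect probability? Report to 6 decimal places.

The Beta prior is conjugate to a Binomial/Bernoulli likelihood; the update adds successes to α and failures to β.
Posterior: Beta(α+k, β+n−k) = Beta(10.7+8, 2.3+41) = Beta(18.7, 43.3).
Var = αβ/((α+β)²(α+β+1)) = 18.7·43.3/(62.0²·63.0) = 0.003344.

0.003344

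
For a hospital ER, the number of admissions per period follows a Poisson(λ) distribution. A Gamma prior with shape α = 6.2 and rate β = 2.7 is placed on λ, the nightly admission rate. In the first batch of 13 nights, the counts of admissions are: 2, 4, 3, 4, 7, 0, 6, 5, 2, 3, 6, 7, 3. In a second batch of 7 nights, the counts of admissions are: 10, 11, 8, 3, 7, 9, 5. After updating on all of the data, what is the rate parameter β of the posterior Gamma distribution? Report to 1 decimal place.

With a Gamma(shape α, rate β) prior, the Poisson likelihood is conjugate: the posterior is Gamma(α + ΣXᵢ, β + n).
Batch 1: sum of counts S = 52 over n = 13 nights.
After batch 1: Gamma(α+S, β+n) = Gamma(6.2+52, 2.7+13) = Gamma(58.2, 15.7).
Batch 2: sum of counts S = 53 over n = 7 nights.
After batch 2: Gamma(α+S, β+n) = Gamma(58.2+53, 15.7+7) = Gamma(111.2, 22.7).
Posterior β = 22.7.

22.7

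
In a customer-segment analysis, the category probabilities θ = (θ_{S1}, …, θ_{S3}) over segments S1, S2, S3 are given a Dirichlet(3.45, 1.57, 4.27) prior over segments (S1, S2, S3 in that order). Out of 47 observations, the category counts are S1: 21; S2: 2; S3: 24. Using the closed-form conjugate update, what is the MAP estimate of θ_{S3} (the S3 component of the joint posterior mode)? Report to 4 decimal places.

The Dirichlet prior is conjugate to the Multinomial likelihood: each posterior αⱼ = prior αⱼ + observed count nⱼ.
Posterior concentration: (24.45, 3.57, 28.27), total = 56.29.
Joint mode component: (α_{S3}−1)/(Σα−K) = 27.27/53.29 = 0.5117.

0.5117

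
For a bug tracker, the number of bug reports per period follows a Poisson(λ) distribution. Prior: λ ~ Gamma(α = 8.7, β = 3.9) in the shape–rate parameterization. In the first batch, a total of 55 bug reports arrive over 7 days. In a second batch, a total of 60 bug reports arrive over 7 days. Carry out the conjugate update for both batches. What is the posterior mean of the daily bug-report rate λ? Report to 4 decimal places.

6.9106

With a Gamma(shape α, rate β) prior, the Poisson likelihood is conjugate: the posterior is Gamma(α + ΣXᵢ, β + n).
After batch 1: Gamma(α+S, β+n) = Gamma(8.7+55, 3.9+7) = Gamma(63.7, 10.9).
After batch 2: Gamma(α+S, β+n) = Gamma(63.7+60, 10.9+7) = Gamma(123.7, 17.9).
Posterior mean = α/β = 123.7/17.9 = 6.9106.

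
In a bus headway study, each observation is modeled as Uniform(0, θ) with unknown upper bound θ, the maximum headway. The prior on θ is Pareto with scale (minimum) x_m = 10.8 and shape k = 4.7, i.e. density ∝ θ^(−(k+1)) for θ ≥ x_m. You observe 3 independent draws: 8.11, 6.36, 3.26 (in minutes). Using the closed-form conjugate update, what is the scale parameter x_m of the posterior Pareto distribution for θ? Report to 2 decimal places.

10.80

A Pareto(scale x_m, shape k) prior on the upper bound θ of Uniform(0, θ) is conjugate: posterior is Pareto(max(x_m, max xᵢ), k + n).
Sample maximum = 8.11; prior scale x_m = 10.8 → posterior scale = max = 10.80.
Posterior shape = 4.7 + 3 = 7.7.
Posterior scale x_m = 10.80.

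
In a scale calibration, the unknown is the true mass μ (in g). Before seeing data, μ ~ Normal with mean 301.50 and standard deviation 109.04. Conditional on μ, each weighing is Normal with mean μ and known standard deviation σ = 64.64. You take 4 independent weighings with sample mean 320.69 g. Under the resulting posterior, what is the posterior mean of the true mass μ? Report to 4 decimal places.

For Normal data with known variance σ², a Normal(μ₀, σ₀²) prior on μ is conjugate. Posterior precision = 1/σ₀² + n/σ²; posterior mean is the precision-weighted average of μ₀ and x̄.
n·x̄ = 4·320.69 = 1282.76.
σ₀² = 109.04² = 11889.7216, σ² = 64.64² = 4178.3296; σ² + n·σ₀² = 4178.3296 + 4·11889.7216 = 51737.216.
Posterior mean = (μ₀/σ₀² + n·x̄/σ²)/(1/σ₀² + n/σ²) = (σ²·μ₀ + σ₀²·n·x̄)/(σ² + n·σ₀²) = (4178.3296·301.50 + 11889.7216·1282.76)/51737.216 = 16511425.654016/51737.216 = 319.1402.

319.1402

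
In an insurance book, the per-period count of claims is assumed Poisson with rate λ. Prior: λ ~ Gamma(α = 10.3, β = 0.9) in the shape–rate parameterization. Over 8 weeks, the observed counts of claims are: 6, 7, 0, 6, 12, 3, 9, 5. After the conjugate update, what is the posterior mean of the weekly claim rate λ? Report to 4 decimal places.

6.5506

With a Gamma(shape α, rate β) prior, the Poisson likelihood is conjugate: the posterior is Gamma(α + ΣXᵢ, β + n).
Sum of counts S = 48 over n = 8 weeks.
Posterior: Gamma(α+S, β+n) = Gamma(10.3+48, 0.9+8) = Gamma(58.3, 8.9).
Posterior mean = α/β = 58.3/8.9 = 6.5506.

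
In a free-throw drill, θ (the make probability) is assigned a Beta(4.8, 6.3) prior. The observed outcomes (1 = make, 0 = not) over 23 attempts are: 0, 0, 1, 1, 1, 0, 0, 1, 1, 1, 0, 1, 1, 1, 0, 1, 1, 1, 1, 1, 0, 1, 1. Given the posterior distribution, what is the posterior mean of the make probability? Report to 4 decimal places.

0.6100

The Beta prior is conjugate to a Binomial/Bernoulli likelihood; the update adds successes to α and failures to β.
Posterior: Beta(α+k, β+n−k) = Beta(4.8+16, 6.3+7) = Beta(20.8, 13.3).
Posterior mean = α/(α+β) = 20.8/34.1 = 0.6100.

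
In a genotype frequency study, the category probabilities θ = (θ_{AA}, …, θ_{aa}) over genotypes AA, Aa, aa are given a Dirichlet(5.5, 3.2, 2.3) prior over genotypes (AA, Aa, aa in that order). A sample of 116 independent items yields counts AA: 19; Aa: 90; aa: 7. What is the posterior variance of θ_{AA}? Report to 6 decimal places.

The Dirichlet prior is conjugate to the Multinomial likelihood: each posterior αⱼ = prior αⱼ + observed count nⱼ.
Posterior concentration: (24.5, 93.2, 9.3), total = 127.0.
Var[θ_j] = α_j(Σα−α_j)/((Σα)²(Σα+1)) = 24.5·102.5/(127.0²·128.0) = 0.001216.

0.001216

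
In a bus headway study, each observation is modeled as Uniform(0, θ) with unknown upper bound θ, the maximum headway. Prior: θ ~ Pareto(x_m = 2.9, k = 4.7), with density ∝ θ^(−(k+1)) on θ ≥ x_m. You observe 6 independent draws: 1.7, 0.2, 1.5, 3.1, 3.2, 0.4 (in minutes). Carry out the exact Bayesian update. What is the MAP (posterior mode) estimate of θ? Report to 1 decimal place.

3.2

A Pareto(scale x_m, shape k) prior on the upper bound θ of Uniform(0, θ) is conjugate: posterior is Pareto(max(x_m, max xᵢ), k + n).
Sample maximum = 3.2; prior scale x_m = 2.9 → posterior scale = max = 3.2.
Posterior shape = 4.7 + 6 = 10.7.
The Pareto density is decreasing on [x_m, ∞), so the mode is x_m = 3.2.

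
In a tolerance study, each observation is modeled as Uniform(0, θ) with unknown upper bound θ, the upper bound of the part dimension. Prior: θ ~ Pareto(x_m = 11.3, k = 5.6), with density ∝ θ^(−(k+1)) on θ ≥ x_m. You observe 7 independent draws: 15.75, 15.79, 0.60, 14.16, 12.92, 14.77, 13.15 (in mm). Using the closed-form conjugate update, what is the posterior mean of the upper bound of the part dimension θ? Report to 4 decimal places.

17.1512

A Pareto(scale x_m, shape k) prior on the upper bound θ of Uniform(0, θ) is conjugate: posterior is Pareto(max(x_m, max xᵢ), k + n).
Sample maximum = 15.79; prior scale x_m = 11.3 → posterior scale = max = 15.79.
Posterior shape = 5.6 + 7 = 12.6.
E[θ|data] = k·x_m/(k−1) = 12.6·15.79/11.6 = 17.1512.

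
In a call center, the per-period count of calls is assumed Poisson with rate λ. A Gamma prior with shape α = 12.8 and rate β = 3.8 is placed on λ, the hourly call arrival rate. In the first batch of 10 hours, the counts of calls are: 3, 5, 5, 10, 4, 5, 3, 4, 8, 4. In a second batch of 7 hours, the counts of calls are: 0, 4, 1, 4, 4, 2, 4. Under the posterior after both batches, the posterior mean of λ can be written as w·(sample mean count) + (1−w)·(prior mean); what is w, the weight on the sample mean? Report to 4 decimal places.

0.8173

With a Gamma(shape α, rate β) prior, the Poisson likelihood is conjugate: the posterior is Gamma(α + ΣXᵢ, β + n).
Total number of hours: n = 10 + 7 = 17.
Posterior mean = (α₀+S)/(β₀+n) = [n/(β₀+n)]·(S/n) + [β₀/(β₀+n)]·(α₀/β₀), so only n and β₀ enter the weight.
Weight on data w = n/(β₀+n) = 17/(3.8+17) = 17/20.8 = 0.8173.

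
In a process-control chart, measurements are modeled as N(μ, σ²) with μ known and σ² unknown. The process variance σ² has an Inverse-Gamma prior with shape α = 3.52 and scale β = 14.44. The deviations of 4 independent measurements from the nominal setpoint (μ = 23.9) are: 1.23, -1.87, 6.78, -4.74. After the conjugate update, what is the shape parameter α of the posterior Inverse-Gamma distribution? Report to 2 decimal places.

5.52

With known mean μ and an Inverse-Gamma(α, β) prior on σ², the Normal likelihood is conjugate: posterior is Inv-Gamma(α + n/2, β + Σ(xᵢ−μ)²/2).
Σ(xᵢ−μ)² = (1.23)² + (-1.87)² + (6.78)² + (-4.74)² = 73.4458.
Posterior: Inv-Gamma(3.52 + 4/2, 14.44 + 73.4458/2) = Inv-Gamma(5.52, 51.16290).
Posterior α = 5.52.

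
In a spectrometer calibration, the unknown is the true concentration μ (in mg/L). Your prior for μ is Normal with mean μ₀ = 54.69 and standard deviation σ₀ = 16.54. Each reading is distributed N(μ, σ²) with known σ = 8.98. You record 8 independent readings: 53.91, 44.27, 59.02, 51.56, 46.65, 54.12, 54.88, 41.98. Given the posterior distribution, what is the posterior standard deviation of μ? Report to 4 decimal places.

For Normal data with known variance σ², a Normal(μ₀, σ₀²) prior on μ is conjugate. Posterior precision = 1/σ₀² + n/σ²; posterior mean is the precision-weighted average of μ₀ and x̄.
σ₀² = 16.54² = 273.5716, σ² = 8.98² = 80.6404; σ² + n·σ₀² = 80.6404 + 8·273.5716 = 2269.2132.
Posterior precision = 1/σ₀² + n/σ² = 1/273.5716 + 8/80.6404 = (σ² + n·σ₀²)/(σ₀²σ²) = 2269.2132/(273.5716·80.6404); posterior variance σₙ² = σ₀²σ²/(σ² + n·σ₀²) = 273.5716·80.6404/2269.2132 = 9.721838.
Posterior SD = √σₙ² = √(273.5716·80.6404/2269.2132) = 3.1180.

3.1180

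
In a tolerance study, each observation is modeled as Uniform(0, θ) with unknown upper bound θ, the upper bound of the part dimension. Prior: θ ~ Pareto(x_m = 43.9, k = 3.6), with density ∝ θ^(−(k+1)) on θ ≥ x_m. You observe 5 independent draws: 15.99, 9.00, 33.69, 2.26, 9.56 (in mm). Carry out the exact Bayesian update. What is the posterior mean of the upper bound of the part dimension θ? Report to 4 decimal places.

A Pareto(scale x_m, shape k) prior on the upper bound θ of Uniform(0, θ) is conjugate: posterior is Pareto(max(x_m, max xᵢ), k + n).
Sample maximum = 33.69; prior scale x_m = 43.9 → posterior scale = max = 43.90.
Posterior shape = 3.6 + 5 = 8.6.
E[θ|data] = k·x_m/(k−1) = 8.6·43.90/7.6 = 49.6763.

49.6763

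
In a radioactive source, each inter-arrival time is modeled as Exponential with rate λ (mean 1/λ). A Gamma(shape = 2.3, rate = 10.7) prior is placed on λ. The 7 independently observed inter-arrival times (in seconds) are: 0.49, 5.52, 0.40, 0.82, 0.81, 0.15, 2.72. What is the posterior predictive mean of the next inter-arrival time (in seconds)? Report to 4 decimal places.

2.6036

With a Gamma(shape α, rate β) prior on the exponential rate λ, the posterior after n observations with total T = Σxᵢ is Gamma(α+n, β+T).
Sum of observations T = 10.91 seconds; n = 7.
Posterior: Gamma(2.3+7, 10.7+10.91) = Gamma(9.3, 21.61).
The predictive distribution for the next observation is Lomax; its mean is β/(α−1) = 21.61/8.3 = 2.6036.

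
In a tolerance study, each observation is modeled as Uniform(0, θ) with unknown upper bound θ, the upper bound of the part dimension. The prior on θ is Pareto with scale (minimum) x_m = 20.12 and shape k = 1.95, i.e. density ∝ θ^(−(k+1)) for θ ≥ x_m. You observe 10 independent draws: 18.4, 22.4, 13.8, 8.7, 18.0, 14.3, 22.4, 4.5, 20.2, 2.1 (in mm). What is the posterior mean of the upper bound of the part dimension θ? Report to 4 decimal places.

A Pareto(scale x_m, shape k) prior on the upper bound θ of Uniform(0, θ) is conjugate: posterior is Pareto(max(x_m, max xᵢ), k + n).
Sample maximum = 22.4; prior scale x_m = 20.12 → posterior scale = max = 22.40.
Posterior shape = 1.95 + 10 = 11.95.
E[θ|data] = k·x_m/(k−1) = 11.95·22.40/10.95 = 24.4457.

24.4457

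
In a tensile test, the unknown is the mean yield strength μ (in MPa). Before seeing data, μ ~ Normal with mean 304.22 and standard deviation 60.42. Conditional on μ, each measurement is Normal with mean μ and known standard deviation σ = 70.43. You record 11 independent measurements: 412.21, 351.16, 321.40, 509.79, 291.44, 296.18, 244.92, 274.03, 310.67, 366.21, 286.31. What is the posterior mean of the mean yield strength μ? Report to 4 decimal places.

For Normal data with known variance σ², a Normal(μ₀, σ₀²) prior on μ is conjugate. Posterior precision = 1/σ₀² + n/σ²; posterior mean is the precision-weighted average of μ₀ and x̄.
Σxᵢ = 412.21 + 351.16 + 321.40 + 509.79 + 291.44 + 296.18 + 244.92 + 274.03 + 310.67 + 366.21 + 286.31 = 3664.32, so n·x̄ = 3664.32.
σ₀² = 60.42² = 3650.5764, σ² = 70.43² = 4960.3849; σ² + n·σ₀² = 4960.3849 + 11·3650.5764 = 45116.7253.
Posterior mean = (μ₀/σ₀² + n·x̄/σ²)/(1/σ₀² + n/σ²) = (σ²·μ₀ + σ₀²·n·x̄)/(σ² + n·σ₀²) = (4960.3849·304.22 + 3650.5764·3664.32)/45116.7253 = 14885928.408326/45116.7253 = 329.9426.

329.9426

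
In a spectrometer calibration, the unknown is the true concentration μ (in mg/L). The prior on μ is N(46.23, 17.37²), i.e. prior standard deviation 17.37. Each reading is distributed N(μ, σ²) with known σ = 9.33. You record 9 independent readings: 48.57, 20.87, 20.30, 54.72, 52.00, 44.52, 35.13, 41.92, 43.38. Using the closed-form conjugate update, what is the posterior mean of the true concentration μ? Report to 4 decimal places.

For Normal data with known variance σ², a Normal(μ₀, σ₀²) prior on μ is conjugate. Posterior precision = 1/σ₀² + n/σ²; posterior mean is the precision-weighted average of μ₀ and x̄.
Σxᵢ = 48.57 + 20.87 + 20.30 + 54.72 + 52.00 + 44.52 + 35.13 + 41.92 + 43.38 = 361.41, so n·x̄ = 361.41.
σ₀² = 17.37² = 301.7169, σ² = 9.33² = 87.0489; σ² + n·σ₀² = 87.0489 + 9·301.7169 = 2802.501.
Posterior mean = (μ₀/σ₀² + n·x̄/σ²)/(1/σ₀² + n/σ²) = (σ²·μ₀ + σ₀²·n·x̄)/(σ² + n·σ₀²) = (87.0489·46.23 + 301.7169·361.41)/2802.501 = 113067.775476/2802.501 = 40.3453.

40.3453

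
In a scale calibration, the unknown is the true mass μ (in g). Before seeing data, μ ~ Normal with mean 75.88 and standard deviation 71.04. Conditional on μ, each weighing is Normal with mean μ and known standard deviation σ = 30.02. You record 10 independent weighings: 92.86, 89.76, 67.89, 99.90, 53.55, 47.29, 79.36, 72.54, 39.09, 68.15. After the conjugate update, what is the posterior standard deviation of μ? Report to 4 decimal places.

For Normal data with known variance σ², a Normal(μ₀, σ₀²) prior on μ is conjugate. Posterior precision = 1/σ₀² + n/σ²; posterior mean is the precision-weighted average of μ₀ and x̄.
σ₀² = 71.04² = 5046.6816, σ² = 30.02² = 901.2004; σ² + n·σ₀² = 901.2004 + 10·5046.6816 = 51368.0164.
Posterior precision = 1/σ₀² + n/σ² = 1/5046.6816 + 10/901.2004 = (σ² + n·σ₀²)/(σ₀²σ²) = 51368.0164/(5046.6816·901.2004); posterior variance σₙ² = σ₀²σ²/(σ² + n·σ₀²) = 5046.6816·901.2004/51368.0164 = 88.538974.
Posterior SD = √σₙ² = √(5046.6816·901.2004/51368.0164) = 9.4095.

9.4095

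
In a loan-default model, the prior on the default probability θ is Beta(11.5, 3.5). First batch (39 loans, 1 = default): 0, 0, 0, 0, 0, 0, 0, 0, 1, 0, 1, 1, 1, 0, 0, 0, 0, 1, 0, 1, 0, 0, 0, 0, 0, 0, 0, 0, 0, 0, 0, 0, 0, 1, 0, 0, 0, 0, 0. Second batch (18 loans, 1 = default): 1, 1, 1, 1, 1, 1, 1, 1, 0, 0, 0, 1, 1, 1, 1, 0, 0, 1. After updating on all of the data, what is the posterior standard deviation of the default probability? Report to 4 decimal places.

The Beta prior is conjugate to a Binomial/Bernoulli likelihood; the update adds successes to α and failures to β.
After batch 1: Beta(11.5+7, 3.5+32) = Beta(18.5, 35.5).
After batch 2: Beta(18.5+13, 35.5+5) = Beta(31.5, 40.5).
Var = αβ/((α+β)²(α+β+1)) = 31.5·40.5/(72.0²·73.0) = 0.00337115; SD = √0.00337115 = 0.0581.

0.0581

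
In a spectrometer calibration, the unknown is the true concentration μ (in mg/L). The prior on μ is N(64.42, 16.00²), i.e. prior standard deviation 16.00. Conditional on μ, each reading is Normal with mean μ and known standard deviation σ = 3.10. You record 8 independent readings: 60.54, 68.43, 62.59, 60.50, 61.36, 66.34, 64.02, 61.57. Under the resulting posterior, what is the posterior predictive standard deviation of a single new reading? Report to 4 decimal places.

3.2872

For Normal data with known variance σ², a Normal(μ₀, σ₀²) prior on μ is conjugate. Posterior precision = 1/σ₀² + n/σ²; posterior mean is the precision-weighted average of μ₀ and x̄.
σ₀² = 16.00² = 256, σ² = 3.10² = 9.61; σ² + n·σ₀² = 9.61 + 8·256 = 2057.61.
Posterior precision = 1/σ₀² + n/σ² = 1/256 + 8/9.61 = (σ² + n·σ₀²)/(σ₀²σ²) = 2057.61/(256·9.61); posterior variance σₙ² = σ₀²σ²/(σ² + n·σ₀²) = 256·9.61/2057.61 = 1.195640.
Predictive variance for one new observation = σₙ² + σ² = 256·9.61/2057.61 + 9.61 = σ²·(σ₀² + 2057.61)/2057.61 = 9.61·2313.61/2057.61 = 10.805640; SD = √(9.61·2313.61/2057.61) = 3.2872.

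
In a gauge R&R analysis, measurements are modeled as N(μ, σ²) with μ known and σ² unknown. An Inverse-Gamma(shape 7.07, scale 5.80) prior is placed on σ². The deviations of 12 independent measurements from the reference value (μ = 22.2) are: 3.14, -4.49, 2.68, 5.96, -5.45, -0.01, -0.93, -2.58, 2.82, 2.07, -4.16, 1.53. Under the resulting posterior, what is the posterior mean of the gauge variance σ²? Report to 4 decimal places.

With known mean μ and an Inverse-Gamma(α, β) prior on σ², the Normal likelihood is conjugate: posterior is Inv-Gamma(α + n/2, β + Σ(xᵢ−μ)²/2).
Σ(xᵢ−μ)² = (3.14)² + (-4.49)² + (2.68)² + (5.96)² + (-5.45)² + (-0.01)² + (-0.93)² + (-2.58)² + (2.82)² + (2.07)² + (-4.16)² + (1.53)² = 141.8314.
Posterior: Inv-Gamma(7.07 + 12/2, 5.80 + 141.8314/2) = Inv-Gamma(13.07, 76.71570).
E[σ²|data] = β/(α−1) = 76.71570/12.07 = 6.3559.

6.3559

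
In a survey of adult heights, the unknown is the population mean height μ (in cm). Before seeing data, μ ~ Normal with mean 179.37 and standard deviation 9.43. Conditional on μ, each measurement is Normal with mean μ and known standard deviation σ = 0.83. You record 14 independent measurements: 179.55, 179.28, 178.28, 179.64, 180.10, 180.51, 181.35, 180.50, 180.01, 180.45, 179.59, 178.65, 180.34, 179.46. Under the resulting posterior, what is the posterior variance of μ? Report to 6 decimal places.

0.049180

For Normal data with known variance σ², a Normal(μ₀, σ₀²) prior on μ is conjugate. Posterior precision = 1/σ₀² + n/σ²; posterior mean is the precision-weighted average of μ₀ and x̄.
σ₀² = 9.43² = 88.9249, σ² = 0.83² = 0.6889; σ² + n·σ₀² = 0.6889 + 14·88.9249 = 1245.6375.
Posterior precision = 1/σ₀² + n/σ² = 1/88.9249 + 14/0.6889 = (σ² + n·σ₀²)/(σ₀²σ²) = 1245.6375/(88.9249·0.6889); posterior variance σₙ² = σ₀²σ²/(σ² + n·σ₀²) = 88.9249·0.6889/1245.6375 = 0.049180.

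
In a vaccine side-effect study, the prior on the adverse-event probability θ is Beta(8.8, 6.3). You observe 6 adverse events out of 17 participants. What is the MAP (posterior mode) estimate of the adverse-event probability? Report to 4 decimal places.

0.4585

The Beta prior is conjugate to a Binomial/Bernoulli likelihood; the update adds successes to α and failures to β.
Posterior: Beta(α+k, β+n−k) = Beta(8.8+6, 6.3+11) = Beta(14.8, 17.3).
Mode of Beta(a,b) for a,b>1 is (a−1)/(a+b−2) = 13.8/30.1 = 0.4585.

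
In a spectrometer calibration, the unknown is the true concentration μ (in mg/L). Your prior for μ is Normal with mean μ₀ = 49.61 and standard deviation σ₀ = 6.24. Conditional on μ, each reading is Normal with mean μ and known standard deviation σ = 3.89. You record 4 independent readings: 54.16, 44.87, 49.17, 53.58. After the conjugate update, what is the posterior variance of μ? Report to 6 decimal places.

3.448028

For Normal data with known variance σ², a Normal(μ₀, σ₀²) prior on μ is conjugate. Posterior precision = 1/σ₀² + n/σ²; posterior mean is the precision-weighted average of μ₀ and x̄.
σ₀² = 6.24² = 38.9376, σ² = 3.89² = 15.1321; σ² + n·σ₀² = 15.1321 + 4·38.9376 = 170.8825.
Posterior precision = 1/σ₀² + n/σ² = 1/38.9376 + 4/15.1321 = (σ² + n·σ₀²)/(σ₀²σ²) = 170.8825/(38.9376·15.1321); posterior variance σₙ² = σ₀²σ²/(σ² + n·σ₀²) = 38.9376·15.1321/170.8825 = 3.448028.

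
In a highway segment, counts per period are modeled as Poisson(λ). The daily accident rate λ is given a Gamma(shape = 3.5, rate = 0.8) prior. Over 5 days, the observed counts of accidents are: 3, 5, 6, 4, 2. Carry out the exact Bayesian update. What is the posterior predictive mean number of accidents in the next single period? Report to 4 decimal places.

With a Gamma(shape α, rate β) prior, the Poisson likelihood is conjugate: the posterior is Gamma(α + ΣXᵢ, β + n).
Sum of counts S = 20 over n = 5 days.
Posterior: Gamma(α+S, β+n) = Gamma(3.5+20, 0.8+5) = Gamma(23.5, 5.8).
The predictive distribution for one future period is NegBinom with mean α/β = 4.0517.

4.0517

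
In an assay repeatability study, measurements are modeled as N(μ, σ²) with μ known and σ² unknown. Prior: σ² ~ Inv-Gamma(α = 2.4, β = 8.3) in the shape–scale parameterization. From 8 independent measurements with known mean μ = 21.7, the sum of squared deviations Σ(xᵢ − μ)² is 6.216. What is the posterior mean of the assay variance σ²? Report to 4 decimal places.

2.1126

With known mean μ and an Inverse-Gamma(α, β) prior on σ², the Normal likelihood is conjugate: posterior is Inv-Gamma(α + n/2, β + Σ(xᵢ−μ)²/2).
Posterior: Inv-Gamma(2.4 + 8/2, 8.3 + 6.216/2) = Inv-Gamma(6.40, 11.4080).
E[σ²|data] = β/(α−1) = 11.4080/5.40 = 2.1126.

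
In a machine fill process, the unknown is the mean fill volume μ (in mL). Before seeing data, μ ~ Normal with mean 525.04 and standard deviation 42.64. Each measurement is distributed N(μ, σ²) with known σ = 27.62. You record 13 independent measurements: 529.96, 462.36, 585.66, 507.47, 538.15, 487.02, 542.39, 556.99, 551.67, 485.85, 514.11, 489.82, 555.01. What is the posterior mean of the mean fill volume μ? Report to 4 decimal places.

For Normal data with known variance σ², a Normal(μ₀, σ₀²) prior on μ is conjugate. Posterior precision = 1/σ₀² + n/σ²; posterior mean is the precision-weighted average of μ₀ and x̄.
Σxᵢ = 529.96 + 462.36 + 585.66 + 507.47 + 538.15 + 487.02 + 542.39 + 556.99 + 551.67 + 485.85 + 514.11 + 489.82 + 555.01 = 6806.46, so n·x̄ = 6806.46.
σ₀² = 42.64² = 1818.1696, σ² = 27.62² = 762.8644; σ² + n·σ₀² = 762.8644 + 13·1818.1696 = 24399.0692.
Posterior mean = (μ₀/σ₀² + n·x̄/σ²)/(1/σ₀² + n/σ²) = (σ²·μ₀ + σ₀²·n·x̄)/(σ² + n·σ₀²) = (762.8644·525.04 + 1818.1696·6806.46)/24399.0692 = 12775832.980192/24399.0692 = 523.6197.

523.6197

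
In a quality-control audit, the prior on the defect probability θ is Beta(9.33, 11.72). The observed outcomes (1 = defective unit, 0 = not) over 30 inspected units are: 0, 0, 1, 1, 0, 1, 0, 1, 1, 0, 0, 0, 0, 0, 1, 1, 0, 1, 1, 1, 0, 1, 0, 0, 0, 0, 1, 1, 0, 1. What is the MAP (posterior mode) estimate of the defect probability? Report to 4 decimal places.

0.4552

The Beta prior is conjugate to a Binomial/Bernoulli likelihood; the update adds successes to α and failures to β.
Posterior: Beta(α+k, β+n−k) = Beta(9.33+14, 11.72+16) = Beta(23.33, 27.72).
Mode of Beta(a,b) for a,b>1 is (a−1)/(a+b−2) = 22.33/49.05 = 0.4552.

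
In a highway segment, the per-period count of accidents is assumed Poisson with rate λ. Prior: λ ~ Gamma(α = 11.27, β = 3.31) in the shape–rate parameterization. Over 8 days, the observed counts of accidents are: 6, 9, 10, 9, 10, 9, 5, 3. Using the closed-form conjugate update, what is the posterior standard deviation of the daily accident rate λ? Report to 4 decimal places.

With a Gamma(shape α, rate β) prior, the Poisson likelihood is conjugate: the posterior is Gamma(α + ΣXᵢ, β + n).
Sum of counts S = 61 over n = 8 days.
Posterior: Gamma(α+S, β+n) = Gamma(11.27+61, 3.31+8) = Gamma(72.27, 11.31).
SD = √α/β = √72.27/11.31 = 0.7517.

0.7517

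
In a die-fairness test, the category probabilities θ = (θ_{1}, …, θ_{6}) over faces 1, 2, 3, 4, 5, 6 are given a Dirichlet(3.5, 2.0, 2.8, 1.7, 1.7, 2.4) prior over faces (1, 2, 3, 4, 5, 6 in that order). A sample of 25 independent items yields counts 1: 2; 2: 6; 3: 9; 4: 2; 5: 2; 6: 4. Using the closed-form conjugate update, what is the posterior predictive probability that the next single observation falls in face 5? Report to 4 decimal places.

0.0946

The Dirichlet prior is conjugate to the Multinomial likelihood: each posterior αⱼ = prior αⱼ + observed count nⱼ.
Posterior concentration: (5.5, 8.0, 11.8, 3.7, 3.7, 6.4), total = 39.1.
P(next = 5 | data) = α_{5}/Σα = 0.0946.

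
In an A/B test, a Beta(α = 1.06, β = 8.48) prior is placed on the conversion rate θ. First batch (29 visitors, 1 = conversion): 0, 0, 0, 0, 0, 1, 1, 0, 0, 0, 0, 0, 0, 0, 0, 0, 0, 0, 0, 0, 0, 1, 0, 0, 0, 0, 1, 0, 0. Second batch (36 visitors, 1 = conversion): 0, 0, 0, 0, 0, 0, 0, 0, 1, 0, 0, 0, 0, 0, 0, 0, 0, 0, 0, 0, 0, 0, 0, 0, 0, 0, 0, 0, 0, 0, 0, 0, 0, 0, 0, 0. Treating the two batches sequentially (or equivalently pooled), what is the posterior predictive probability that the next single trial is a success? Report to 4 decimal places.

The Beta prior is conjugate to a Binomial/Bernoulli likelihood; the update adds successes to α and failures to β.
After batch 1: Beta(1.06+4, 8.48+25) = Beta(5.06, 33.48).
After batch 2: Beta(5.06+1, 33.48+35) = Beta(6.06, 68.48).
For a single future Bernoulli trial, P(success | data) = α/(α+β) = 0.0813.

0.0813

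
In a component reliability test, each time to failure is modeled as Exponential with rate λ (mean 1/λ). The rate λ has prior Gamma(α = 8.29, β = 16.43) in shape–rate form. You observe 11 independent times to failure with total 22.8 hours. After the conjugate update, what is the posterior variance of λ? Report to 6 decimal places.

0.012534

With a Gamma(shape α, rate β) prior on the exponential rate λ, the posterior after n observations with total T = Σxᵢ is Gamma(α+n, β+T).
Posterior: Gamma(8.29+11, 16.43+22.8) = Gamma(19.29, 39.23).
Var = α/β² = 0.012534.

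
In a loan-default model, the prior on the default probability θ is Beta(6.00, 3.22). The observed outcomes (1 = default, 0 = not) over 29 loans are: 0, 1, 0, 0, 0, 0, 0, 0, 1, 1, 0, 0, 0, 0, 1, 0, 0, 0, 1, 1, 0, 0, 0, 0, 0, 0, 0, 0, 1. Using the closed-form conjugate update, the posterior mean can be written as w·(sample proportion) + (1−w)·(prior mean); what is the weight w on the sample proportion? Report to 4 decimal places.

The Beta prior is conjugate to a Binomial/Bernoulli likelihood; the update adds successes to α and failures to β.
Posterior mean = (α₀+k)/(α₀+β₀+n) = [n/(α₀+β₀+n)]·(k/n) + [(α₀+β₀)/(α₀+β₀+n)]·α₀/(α₀+β₀), so only n and the prior enter the weight.
The weight on the data is w = n/(α₀+β₀+n) = 29/(6.00+3.22+29) = 29/38.22 = 0.7588.

0.7588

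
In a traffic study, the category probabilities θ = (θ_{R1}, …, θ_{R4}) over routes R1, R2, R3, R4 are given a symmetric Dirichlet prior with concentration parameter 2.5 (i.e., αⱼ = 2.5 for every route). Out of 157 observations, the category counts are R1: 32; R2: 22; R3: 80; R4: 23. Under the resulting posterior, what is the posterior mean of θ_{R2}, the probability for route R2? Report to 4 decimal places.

0.1467

The Dirichlet prior is conjugate to the Multinomial likelihood: each posterior αⱼ = prior αⱼ + observed count nⱼ.
Posterior concentration: (34.5, 24.5, 82.5, 25.5), total = 167.0.
E[θ_{R2}|data] = α_{R2}/Σα = 24.5/167.0 = 0.1467.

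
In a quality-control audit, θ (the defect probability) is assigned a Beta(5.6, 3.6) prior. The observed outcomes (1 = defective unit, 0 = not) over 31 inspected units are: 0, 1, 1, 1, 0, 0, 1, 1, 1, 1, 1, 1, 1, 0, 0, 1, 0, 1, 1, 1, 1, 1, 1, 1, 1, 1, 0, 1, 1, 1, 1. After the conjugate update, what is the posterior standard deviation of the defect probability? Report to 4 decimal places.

0.0686

The Beta prior is conjugate to a Binomial/Bernoulli likelihood; the update adds successes to α and failures to β.
Posterior: Beta(α+k, β+n−k) = Beta(5.6+24, 3.6+7) = Beta(29.6, 10.6).
Var = αβ/((α+β)²(α+β+1)) = 29.6·10.6/(40.2²·41.2) = 0.00471247; SD = √0.00471247 = 0.0686.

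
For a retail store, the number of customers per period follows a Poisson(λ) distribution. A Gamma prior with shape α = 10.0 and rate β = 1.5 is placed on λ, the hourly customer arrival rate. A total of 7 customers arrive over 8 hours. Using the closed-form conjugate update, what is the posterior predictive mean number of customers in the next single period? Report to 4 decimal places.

With a Gamma(shape α, rate β) prior, the Poisson likelihood is conjugate: the posterior is Gamma(α + ΣXᵢ, β + n).
Posterior: Gamma(α+S, β+n) = Gamma(10.0+7, 1.5+8) = Gamma(17.0, 9.5).
The predictive distribution for one future period is NegBinom with mean α/β = 1.7895.

1.7895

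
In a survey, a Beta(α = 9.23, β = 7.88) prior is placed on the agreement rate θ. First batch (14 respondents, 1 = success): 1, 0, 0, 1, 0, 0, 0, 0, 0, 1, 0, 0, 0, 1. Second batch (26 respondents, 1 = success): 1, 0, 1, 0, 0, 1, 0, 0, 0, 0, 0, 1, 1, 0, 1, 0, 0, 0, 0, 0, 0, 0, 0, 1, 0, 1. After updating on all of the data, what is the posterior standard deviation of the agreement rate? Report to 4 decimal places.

0.0634

The Beta prior is conjugate to a Binomial/Bernoulli likelihood; the update adds successes to α and failures to β.
After batch 1: Beta(9.23+4, 7.88+10) = Beta(13.23, 17.88).
After batch 2: Beta(13.23+8, 17.88+18) = Beta(21.23, 35.88).
Var = αβ/((α+β)²(α+β+1)) = 21.23·35.88/(57.11²·58.11) = 0.00401909; SD = √0.00401909 = 0.0634.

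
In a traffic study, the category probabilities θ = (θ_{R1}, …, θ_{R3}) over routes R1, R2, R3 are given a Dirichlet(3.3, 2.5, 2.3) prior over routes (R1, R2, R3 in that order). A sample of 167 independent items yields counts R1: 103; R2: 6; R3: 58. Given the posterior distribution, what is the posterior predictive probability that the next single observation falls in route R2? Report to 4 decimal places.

The Dirichlet prior is conjugate to the Multinomial likelihood: each posterior αⱼ = prior αⱼ + observed count nⱼ.
Posterior concentration: (106.3, 8.5, 60.3), total = 175.1.
P(next = R2 | data) = α_{R2}/Σα = 0.0485.

0.0485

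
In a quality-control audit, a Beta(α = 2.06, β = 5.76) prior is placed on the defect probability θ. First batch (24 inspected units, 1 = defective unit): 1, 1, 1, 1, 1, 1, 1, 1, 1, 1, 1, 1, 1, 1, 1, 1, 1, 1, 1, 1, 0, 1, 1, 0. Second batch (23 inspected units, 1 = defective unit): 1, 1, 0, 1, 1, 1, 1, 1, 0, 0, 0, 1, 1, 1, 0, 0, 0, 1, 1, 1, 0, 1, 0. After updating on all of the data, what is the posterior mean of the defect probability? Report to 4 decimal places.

The Beta prior is conjugate to a Binomial/Bernoulli likelihood; the update adds successes to α and failures to β.
After batch 1: Beta(2.06+22, 5.76+2) = Beta(24.06, 7.76).
After batch 2: Beta(24.06+14, 7.76+9) = Beta(38.06, 16.76).
Posterior mean = α/(α+β) = 38.06/54.82 = 0.6943.

0.6943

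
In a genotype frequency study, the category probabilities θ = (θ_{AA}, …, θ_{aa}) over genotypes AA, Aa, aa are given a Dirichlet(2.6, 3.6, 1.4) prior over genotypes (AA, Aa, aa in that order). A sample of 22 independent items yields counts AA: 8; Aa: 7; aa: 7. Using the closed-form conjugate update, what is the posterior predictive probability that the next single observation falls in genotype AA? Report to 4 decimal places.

0.3581

The Dirichlet prior is conjugate to the Multinomial likelihood: each posterior αⱼ = prior αⱼ + observed count nⱼ.
Posterior concentration: (10.6, 10.6, 8.4), total = 29.6.
P(next = AA | data) = α_{AA}/Σα = 0.3581.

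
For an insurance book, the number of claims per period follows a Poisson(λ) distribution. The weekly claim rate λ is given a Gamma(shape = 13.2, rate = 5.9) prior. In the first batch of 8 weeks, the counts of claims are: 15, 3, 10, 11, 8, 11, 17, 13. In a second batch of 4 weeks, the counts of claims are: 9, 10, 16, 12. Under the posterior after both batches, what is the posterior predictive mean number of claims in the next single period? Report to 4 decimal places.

8.2793

With a Gamma(shape α, rate β) prior, the Poisson likelihood is conjugate: the posterior is Gamma(α + ΣXᵢ, β + n).
Batch 1: sum of counts S = 88 over n = 8 weeks.
After batch 1: Gamma(α+S, β+n) = Gamma(13.2+88, 5.9+8) = Gamma(101.2, 13.9).
Batch 2: sum of counts S = 47 over n = 4 weeks.
After batch 2: Gamma(α+S, β+n) = Gamma(101.2+47, 13.9+4) = Gamma(148.2, 17.9).
The predictive distribution for one future period is NegBinom with mean α/β = 8.2793.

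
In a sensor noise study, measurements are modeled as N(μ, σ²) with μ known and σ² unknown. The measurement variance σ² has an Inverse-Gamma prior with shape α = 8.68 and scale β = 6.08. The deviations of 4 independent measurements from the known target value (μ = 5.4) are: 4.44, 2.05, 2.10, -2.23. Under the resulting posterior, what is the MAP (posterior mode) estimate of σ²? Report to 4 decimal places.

1.9460

With known mean μ and an Inverse-Gamma(α, β) prior on σ², the Normal likelihood is conjugate: posterior is Inv-Gamma(α + n/2, β + Σ(xᵢ−μ)²/2).
Σ(xᵢ−μ)² = (4.44)² + (2.05)² + (2.10)² + (-2.23)² = 33.2990.
Posterior: Inv-Gamma(8.68 + 4/2, 6.08 + 33.2990/2) = Inv-Gamma(10.68, 22.72950).
Mode = β/(α+1) = 22.72950/11.68 = 1.9460.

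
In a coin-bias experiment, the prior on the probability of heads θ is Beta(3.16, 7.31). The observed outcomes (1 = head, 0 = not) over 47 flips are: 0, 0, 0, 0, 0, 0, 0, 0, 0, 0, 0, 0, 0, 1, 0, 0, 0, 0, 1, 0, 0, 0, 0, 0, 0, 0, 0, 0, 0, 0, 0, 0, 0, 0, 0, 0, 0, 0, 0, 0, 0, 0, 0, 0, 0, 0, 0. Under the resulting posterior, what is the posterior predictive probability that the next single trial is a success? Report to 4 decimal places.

0.0898

The Beta prior is conjugate to a Binomial/Bernoulli likelihood; the update adds successes to α and failures to β.
Posterior: Beta(α+k, β+n−k) = Beta(3.16+2, 7.31+45) = Beta(5.16, 52.31).
For a single future Bernoulli trial, P(success | data) = α/(α+β) = 0.0898.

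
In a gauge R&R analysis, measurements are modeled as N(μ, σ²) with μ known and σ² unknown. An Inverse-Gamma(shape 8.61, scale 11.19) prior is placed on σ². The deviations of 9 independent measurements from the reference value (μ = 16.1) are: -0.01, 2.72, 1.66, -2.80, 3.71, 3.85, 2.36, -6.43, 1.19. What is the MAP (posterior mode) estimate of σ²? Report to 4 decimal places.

4.1563

With known mean μ and an Inverse-Gamma(α, β) prior on σ², the Normal likelihood is conjugate: posterior is Inv-Gamma(α + n/2, β + Σ(xᵢ−μ)²/2).
Σ(xᵢ−μ)² = (-0.01)² + (2.72)² + (1.66)² + (-2.80)² + (3.71)² + (3.85)² + (2.36)² + (-6.43)² + (1.19)² = 94.9113.
Posterior: Inv-Gamma(8.61 + 9/2, 11.19 + 94.9113/2) = Inv-Gamma(13.11, 58.64565).
Mode = β/(α+1) = 58.64565/14.11 = 4.1563.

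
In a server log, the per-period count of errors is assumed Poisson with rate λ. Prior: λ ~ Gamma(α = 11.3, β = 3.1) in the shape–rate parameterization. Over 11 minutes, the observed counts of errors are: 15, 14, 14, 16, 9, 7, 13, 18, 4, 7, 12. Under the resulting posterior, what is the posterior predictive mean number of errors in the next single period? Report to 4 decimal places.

9.9504

With a Gamma(shape α, rate β) prior, the Poisson likelihood is conjugate: the posterior is Gamma(α + ΣXᵢ, β + n).
Sum of counts S = 129 over n = 11 minutes.
Posterior: Gamma(α+S, β+n) = Gamma(11.3+129, 3.1+11) = Gamma(140.3, 14.1).
The predictive distribution for one future period is NegBinom with mean α/β = 9.9504.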